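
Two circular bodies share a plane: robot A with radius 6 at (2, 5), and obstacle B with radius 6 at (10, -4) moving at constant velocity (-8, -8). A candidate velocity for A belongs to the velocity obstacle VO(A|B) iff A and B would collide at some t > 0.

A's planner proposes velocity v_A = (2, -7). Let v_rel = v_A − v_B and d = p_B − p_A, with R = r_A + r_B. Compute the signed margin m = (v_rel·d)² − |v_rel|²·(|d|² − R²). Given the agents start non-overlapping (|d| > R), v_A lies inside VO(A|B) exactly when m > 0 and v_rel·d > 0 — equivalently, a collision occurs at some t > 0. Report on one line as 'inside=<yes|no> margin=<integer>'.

d = (8, -9),  |d|² = 145;  R = 6+6 = 12,  c = 145−12² = 1
v_rel = (10, 1),  |v_rel|² = 101;  v_rel·d = (10)·(8) + (1)·(-9) = 71
101·t² − 142·t + 1 = 0  ⇒  m = 71² − 101·1 = 4940
m = 4940 > 0,  v_rel·d = 71 > 0  ⇒  inside

inside=yes margin=4940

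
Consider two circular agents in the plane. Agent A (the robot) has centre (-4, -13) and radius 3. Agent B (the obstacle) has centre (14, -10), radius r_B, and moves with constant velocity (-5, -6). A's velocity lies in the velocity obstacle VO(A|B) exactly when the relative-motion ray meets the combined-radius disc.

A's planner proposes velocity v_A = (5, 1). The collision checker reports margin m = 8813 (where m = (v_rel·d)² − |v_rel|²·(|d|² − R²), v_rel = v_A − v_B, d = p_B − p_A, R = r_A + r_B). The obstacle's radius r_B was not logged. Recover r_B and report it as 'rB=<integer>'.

m = 8813
d = (18, 3);  v_rel = (10, 7),  |v_rel|² = 149
v_rel×d = (10)·(3) − (7)·(18) = -96
since m = R²·149 − (-96)²:  R² = (9216 + 8813) / 149 = 121
R = √121 = 11  ⇒  r_B = 11 − 3 = 8

rB=8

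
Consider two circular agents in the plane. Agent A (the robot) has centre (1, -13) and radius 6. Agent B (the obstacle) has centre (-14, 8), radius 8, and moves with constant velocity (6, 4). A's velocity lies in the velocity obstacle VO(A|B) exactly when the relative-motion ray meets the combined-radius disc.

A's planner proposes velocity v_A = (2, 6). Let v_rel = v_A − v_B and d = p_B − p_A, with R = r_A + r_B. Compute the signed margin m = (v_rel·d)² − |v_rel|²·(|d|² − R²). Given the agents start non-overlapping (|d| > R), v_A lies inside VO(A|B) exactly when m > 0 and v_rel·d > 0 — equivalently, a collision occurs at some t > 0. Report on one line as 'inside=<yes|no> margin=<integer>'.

d = (-15, 21),  |d|² = 666;  R = 6+8 = 14,  c = 666−14² = 470
v_rel = (-4, 2),  |v_rel|² = 20;  v_rel·d = (-4)·(-15) + (2)·(21) = 102
20·t² − 204·t + 470 = 0  ⇒  m = 102² − 20·470 = 1004
m = 1004 > 0,  v_rel·d = 102 > 0  ⇒  inside

inside=yes margin=1004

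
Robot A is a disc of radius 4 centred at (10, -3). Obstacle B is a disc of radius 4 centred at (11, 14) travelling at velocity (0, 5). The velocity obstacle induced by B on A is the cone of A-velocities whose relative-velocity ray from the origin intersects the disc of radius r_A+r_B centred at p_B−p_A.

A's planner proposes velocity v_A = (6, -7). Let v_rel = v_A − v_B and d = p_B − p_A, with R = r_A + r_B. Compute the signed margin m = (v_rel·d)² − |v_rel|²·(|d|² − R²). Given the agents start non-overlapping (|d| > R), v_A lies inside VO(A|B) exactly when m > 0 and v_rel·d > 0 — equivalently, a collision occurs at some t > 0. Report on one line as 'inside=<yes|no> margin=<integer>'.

d = (1, 17),  |d|² = 290;  R = 4+4 = 8,  c = 290−8² = 226
v_rel = (6, -12),  |v_rel|² = 180;  v_rel·d = (6)·(1) + (-12)·(17) = -198
180·t² + 396·t + 226 = 0  ⇒  m = (-198)² − 180·226 = -1476
m = -1476 < 0,  v_rel·d = -198 < 0  ⇒  outside

inside=no margin=-1476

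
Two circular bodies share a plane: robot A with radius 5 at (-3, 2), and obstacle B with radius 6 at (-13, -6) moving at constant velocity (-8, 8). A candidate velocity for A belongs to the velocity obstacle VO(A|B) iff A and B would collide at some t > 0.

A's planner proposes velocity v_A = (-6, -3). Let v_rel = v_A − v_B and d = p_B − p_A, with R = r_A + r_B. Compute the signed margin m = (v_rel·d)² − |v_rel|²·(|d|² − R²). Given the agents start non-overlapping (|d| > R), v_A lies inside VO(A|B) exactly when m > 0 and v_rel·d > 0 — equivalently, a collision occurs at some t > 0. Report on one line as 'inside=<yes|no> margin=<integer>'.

d = (-10, -8),  |d|² = 164;  R = 5+6 = 11,  c = 164−11² = 43
v_rel = (2, -11),  |v_rel|² = 125;  v_rel·d = (2)·(-10) + (-11)·(-8) = 68
125·t² − 136·t + 43 = 0  ⇒  m = 68² − 125·43 = -751
m = -751 < 0,  v_rel·d = 68 > 0  ⇒  outside

inside=no margin=-751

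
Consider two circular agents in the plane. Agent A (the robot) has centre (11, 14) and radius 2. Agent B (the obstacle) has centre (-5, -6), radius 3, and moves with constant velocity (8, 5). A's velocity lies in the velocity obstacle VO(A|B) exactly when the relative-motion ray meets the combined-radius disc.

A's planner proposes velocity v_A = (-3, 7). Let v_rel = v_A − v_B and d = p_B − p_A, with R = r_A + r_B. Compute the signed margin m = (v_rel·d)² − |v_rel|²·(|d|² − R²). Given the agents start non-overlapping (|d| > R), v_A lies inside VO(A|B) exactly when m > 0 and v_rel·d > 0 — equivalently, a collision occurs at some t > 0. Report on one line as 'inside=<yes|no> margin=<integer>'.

d = (-16, -20),  |d|² = 656;  R = 2+3 = 5,  c = 656−5² = 631
v_rel = (-11, 2),  |v_rel|² = 125;  v_rel·d = (-11)·(-16) + (2)·(-20) = 136
125·t² − 272·t + 631 = 0  ⇒  m = 136² − 125·631 = -60379
m = -60379 < 0,  v_rel·d = 136 > 0  ⇒  outside

inside=no margin=-60379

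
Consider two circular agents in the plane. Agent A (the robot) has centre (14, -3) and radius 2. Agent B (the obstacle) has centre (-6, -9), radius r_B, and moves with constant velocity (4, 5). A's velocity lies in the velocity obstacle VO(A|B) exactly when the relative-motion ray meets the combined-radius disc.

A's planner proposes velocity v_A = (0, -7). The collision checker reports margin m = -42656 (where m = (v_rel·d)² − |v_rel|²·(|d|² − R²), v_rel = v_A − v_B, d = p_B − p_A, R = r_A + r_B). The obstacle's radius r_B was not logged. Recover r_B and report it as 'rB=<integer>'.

m = -42656
d = (-20, -6);  v_rel = (-4, -12),  |v_rel|² = 160
v_rel×d = (-4)·(-6) − (-12)·(-20) = -216
since m = R²·160 − (-216)²:  R² = (46656 + -42656) / 160 = 25
R = √25 = 5  ⇒  r_B = 5 − 2 = 3

rB=3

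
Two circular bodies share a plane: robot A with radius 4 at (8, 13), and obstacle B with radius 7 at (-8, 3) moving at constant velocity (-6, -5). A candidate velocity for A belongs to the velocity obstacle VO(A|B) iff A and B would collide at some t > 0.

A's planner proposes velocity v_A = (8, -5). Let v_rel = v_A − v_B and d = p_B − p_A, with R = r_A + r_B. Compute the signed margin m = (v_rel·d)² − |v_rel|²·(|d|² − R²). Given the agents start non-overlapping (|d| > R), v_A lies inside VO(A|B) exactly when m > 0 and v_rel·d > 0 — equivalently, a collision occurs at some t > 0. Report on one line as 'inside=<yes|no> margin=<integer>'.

d = (-16, -10),  |d|² = 356;  R = 4+7 = 11,  c = 356−11² = 235
v_rel = (14, 0),  |v_rel|² = 196;  v_rel·d = (14)·(-16) + (0)·(-10) = -224
196·t² + 448·t + 235 = 0  ⇒  m = (-224)² − 196·235 = 4116
m = 4116 > 0,  v_rel·d = -224 < 0  ⇒  outside

inside=no margin=4116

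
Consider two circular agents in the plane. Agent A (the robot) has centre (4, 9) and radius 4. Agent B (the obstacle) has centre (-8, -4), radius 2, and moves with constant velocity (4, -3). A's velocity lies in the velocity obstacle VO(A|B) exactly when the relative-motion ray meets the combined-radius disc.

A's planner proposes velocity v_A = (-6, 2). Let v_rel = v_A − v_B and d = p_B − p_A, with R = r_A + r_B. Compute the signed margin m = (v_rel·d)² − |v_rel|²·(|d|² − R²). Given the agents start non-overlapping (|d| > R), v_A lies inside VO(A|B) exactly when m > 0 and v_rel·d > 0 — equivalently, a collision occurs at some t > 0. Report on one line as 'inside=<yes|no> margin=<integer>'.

d = (-12, -13),  |d|² = 313;  R = 4+2 = 6,  c = 313−6² = 277
v_rel = (-10, 5),  |v_rel|² = 125;  v_rel·d = (-10)·(-12) + (5)·(-13) = 55
125·t² − 110·t + 277 = 0  ⇒  m = 55² − 125·277 = -31600
m = -31600 < 0,  v_rel·d = 55 > 0  ⇒  outside

inside=no margin=-31600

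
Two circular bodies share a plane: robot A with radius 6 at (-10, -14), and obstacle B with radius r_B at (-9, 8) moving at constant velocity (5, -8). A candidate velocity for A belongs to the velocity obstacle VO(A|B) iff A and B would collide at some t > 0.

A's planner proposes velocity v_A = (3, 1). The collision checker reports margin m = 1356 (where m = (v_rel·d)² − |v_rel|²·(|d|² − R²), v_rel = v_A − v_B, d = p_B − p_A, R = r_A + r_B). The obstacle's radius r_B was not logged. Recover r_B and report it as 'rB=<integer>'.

m = 1356
d = (1, 22);  v_rel = (-2, 9),  |v_rel|² = 85
v_rel×d = (-2)·(22) − (9)·(1) = -53
since m = R²·85 − (-53)²:  R² = (2809 + 1356) / 85 = 49
R = √49 = 7  ⇒  r_B = 7 − 6 = 1

rB=1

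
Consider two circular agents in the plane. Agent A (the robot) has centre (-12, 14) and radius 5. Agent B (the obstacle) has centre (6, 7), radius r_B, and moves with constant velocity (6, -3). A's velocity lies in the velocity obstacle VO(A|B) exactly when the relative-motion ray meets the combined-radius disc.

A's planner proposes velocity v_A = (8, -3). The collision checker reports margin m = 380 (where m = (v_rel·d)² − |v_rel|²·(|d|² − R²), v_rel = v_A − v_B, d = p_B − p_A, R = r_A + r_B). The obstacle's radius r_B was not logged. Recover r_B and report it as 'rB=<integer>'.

m = 380
d = (18, -7);  v_rel = (2, 0),  |v_rel|² = 4
v_rel×d = (2)·(-7) − (0)·(18) = -14
since m = R²·4 − (-14)²:  R² = (196 + 380) / 4 = 144
R = √144 = 12  ⇒  r_B = 12 − 5 = 7

rB=7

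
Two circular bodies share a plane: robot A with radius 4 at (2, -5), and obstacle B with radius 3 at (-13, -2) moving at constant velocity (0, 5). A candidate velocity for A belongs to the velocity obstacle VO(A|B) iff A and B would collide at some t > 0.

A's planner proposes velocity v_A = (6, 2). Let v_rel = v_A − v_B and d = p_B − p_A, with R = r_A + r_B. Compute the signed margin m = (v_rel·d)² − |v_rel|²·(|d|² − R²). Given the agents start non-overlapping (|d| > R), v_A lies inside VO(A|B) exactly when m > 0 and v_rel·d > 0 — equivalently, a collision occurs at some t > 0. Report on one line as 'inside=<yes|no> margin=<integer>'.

d = (-15, 3),  |d|² = 234;  R = 4+3 = 7,  c = 234−7² = 185
v_rel = (6, -3),  |v_rel|² = 45;  v_rel·d = (6)·(-15) + (-3)·(3) = -99
45·t² + 198·t + 185 = 0  ⇒  m = (-99)² − 45·185 = 1476
m = 1476 > 0,  v_rel·d = -99 < 0  ⇒  outside

inside=no margin=1476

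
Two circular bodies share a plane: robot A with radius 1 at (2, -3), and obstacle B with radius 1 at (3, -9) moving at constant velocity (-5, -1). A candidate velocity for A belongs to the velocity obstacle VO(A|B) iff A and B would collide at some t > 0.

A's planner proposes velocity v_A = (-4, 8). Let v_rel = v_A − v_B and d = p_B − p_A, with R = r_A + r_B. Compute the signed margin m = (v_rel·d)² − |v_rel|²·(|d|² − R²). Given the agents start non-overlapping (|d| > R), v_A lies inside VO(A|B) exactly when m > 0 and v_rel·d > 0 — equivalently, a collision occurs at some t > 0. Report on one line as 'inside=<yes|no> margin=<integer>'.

d = (1, -6),  |d|² = 37;  R = 1+1 = 2,  c = 37−2² = 33
v_rel = (1, 9),  |v_rel|² = 82;  v_rel·d = (1)·(1) + (9)·(-6) = -53
82·t² + 106·t + 33 = 0  ⇒  m = (-53)² − 82·33 = 103
m = 103 > 0,  v_rel·d = -53 < 0  ⇒  outside

inside=no margin=103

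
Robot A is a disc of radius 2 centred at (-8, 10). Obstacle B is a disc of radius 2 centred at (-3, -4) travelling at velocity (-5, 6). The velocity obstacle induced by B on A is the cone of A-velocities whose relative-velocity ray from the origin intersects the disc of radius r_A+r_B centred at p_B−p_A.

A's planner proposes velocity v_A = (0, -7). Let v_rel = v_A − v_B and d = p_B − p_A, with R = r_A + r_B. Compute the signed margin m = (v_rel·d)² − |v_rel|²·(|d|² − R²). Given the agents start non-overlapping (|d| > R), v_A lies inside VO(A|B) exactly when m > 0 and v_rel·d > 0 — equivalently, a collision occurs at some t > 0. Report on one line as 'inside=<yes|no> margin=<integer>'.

d = (5, -14),  |d|² = 221;  R = 2+2 = 4,  c = 221−4² = 205
v_rel = (5, -13),  |v_rel|² = 194;  v_rel·d = (5)·(5) + (-13)·(-14) = 207
194·t² − 414·t + 205 = 0  ⇒  m = 207² − 194·205 = 3079
m = 3079 > 0,  v_rel·d = 207 > 0  ⇒  inside

inside=yes margin=3079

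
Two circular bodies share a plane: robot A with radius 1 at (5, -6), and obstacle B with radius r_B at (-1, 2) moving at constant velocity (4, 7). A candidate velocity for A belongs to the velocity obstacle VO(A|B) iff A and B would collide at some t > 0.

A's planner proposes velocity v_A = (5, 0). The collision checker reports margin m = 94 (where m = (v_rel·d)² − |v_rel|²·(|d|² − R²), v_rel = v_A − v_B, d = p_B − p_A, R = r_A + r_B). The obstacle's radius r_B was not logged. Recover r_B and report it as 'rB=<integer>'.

m = 94
d = (-6, 8);  v_rel = (1, -7),  |v_rel|² = 50
v_rel×d = (1)·(8) − (-7)·(-6) = -34
since m = R²·50 − (-34)²:  R² = (1156 + 94) / 50 = 25
R = √25 = 5  ⇒  r_B = 5 − 1 = 4

rB=4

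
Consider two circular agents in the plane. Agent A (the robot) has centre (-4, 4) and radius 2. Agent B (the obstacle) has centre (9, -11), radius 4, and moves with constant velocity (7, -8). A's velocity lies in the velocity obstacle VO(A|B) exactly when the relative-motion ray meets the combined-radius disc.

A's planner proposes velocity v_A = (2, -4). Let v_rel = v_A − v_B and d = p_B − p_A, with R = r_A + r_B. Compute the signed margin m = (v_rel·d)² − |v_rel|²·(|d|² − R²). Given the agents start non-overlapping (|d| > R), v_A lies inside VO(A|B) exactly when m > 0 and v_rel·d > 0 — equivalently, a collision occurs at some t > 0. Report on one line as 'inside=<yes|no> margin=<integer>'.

d = (13, -15),  |d|² = 394;  R = 2+4 = 6,  c = 394−6² = 358
v_rel = (-5, 4),  |v_rel|² = 41;  v_rel·d = (-5)·(13) + (4)·(-15) = -125
41·t² + 250·t + 358 = 0  ⇒  m = (-125)² − 41·358 = 947
m = 947 > 0,  v_rel·d = -125 < 0  ⇒  outside

inside=no margin=947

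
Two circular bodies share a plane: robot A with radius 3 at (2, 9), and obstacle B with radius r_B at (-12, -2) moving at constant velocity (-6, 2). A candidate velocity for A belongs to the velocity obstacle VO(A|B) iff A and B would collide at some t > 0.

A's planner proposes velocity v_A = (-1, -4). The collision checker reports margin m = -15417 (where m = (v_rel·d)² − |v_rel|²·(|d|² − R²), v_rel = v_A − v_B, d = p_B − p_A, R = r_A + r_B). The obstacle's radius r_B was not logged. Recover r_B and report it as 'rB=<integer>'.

m = -15417
d = (-14, -11);  v_rel = (5, -6),  |v_rel|² = 61
v_rel×d = (5)·(-11) − (-6)·(-14) = -139
since m = R²·61 − (-139)²:  R² = (19321 + -15417) / 61 = 64
R = √64 = 8  ⇒  r_B = 8 − 3 = 5

rB=5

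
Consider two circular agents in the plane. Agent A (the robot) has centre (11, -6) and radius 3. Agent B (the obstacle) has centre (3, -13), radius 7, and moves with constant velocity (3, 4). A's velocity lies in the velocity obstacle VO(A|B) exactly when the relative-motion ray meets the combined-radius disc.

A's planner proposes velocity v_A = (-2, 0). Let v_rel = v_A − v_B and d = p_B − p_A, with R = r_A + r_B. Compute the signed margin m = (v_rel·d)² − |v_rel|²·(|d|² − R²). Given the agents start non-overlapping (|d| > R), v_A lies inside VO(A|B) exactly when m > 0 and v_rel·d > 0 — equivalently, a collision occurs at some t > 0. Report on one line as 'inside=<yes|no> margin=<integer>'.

d = (-8, -7),  |d|² = 113;  R = 3+7 = 10,  c = 113−10² = 13
v_rel = (-5, -4),  |v_rel|² = 41;  v_rel·d = (-5)·(-8) + (-4)·(-7) = 68
41·t² − 136·t + 13 = 0  ⇒  m = 68² − 41·13 = 4091
m = 4091 > 0,  v_rel·d = 68 > 0  ⇒  inside

inside=yes margin=4091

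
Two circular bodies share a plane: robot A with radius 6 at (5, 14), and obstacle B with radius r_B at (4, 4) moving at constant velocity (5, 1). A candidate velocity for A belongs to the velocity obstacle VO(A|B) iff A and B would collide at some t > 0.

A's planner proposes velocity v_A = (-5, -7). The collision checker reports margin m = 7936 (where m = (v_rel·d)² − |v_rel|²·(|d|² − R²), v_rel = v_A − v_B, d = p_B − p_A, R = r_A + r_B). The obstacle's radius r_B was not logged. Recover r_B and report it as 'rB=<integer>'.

m = 7936
d = (-1, -10);  v_rel = (-10, -8),  |v_rel|² = 164
v_rel×d = (-10)·(-10) − (-8)·(-1) = 92
since m = R²·164 − 92²:  R² = (8464 + 7936) / 164 = 100
R = √100 = 10  ⇒  r_B = 10 − 6 = 4

rB=4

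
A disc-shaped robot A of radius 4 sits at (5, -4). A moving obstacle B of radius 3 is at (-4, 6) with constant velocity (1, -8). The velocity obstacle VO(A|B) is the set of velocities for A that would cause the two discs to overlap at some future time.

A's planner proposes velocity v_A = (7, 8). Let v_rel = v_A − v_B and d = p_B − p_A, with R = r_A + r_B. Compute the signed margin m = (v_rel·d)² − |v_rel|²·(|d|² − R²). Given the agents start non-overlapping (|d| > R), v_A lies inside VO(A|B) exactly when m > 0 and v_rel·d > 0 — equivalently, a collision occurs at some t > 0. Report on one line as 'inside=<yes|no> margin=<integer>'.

d = (-9, 10),  |d|² = 181;  R = 4+3 = 7,  c = 181−7² = 132
v_rel = (6, 16),  |v_rel|² = 292;  v_rel·d = (6)·(-9) + (16)·(10) = 106
292·t² − 212·t + 132 = 0  ⇒  m = 106² − 292·132 = -27308
m = -27308 < 0,  v_rel·d = 106 > 0  ⇒  outside

inside=no margin=-27308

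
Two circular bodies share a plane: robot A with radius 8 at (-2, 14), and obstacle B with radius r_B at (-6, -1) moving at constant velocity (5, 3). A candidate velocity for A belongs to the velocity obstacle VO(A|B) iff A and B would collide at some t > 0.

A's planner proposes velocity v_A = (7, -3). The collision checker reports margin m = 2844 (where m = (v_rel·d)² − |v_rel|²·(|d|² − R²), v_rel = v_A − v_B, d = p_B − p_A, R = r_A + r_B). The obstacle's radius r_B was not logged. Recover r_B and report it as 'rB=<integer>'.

m = 2844
d = (-4, -15);  v_rel = (2, -6),  |v_rel|² = 40
v_rel×d = (2)·(-15) − (-6)·(-4) = -54
since m = R²·40 − (-54)²:  R² = (2916 + 2844) / 40 = 144
R = √144 = 12  ⇒  r_B = 12 − 8 = 4

rB=4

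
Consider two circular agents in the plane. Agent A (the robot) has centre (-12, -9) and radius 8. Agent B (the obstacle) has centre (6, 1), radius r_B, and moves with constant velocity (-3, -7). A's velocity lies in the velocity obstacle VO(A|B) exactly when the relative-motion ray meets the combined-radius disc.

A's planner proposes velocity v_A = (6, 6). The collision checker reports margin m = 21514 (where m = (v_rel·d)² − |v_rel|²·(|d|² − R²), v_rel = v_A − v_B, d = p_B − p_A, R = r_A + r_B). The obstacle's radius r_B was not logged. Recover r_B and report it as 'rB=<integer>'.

m = 21514
d = (18, 10);  v_rel = (9, 13),  |v_rel|² = 250
v_rel×d = (9)·(10) − (13)·(18) = -144
since m = R²·250 − (-144)²:  R² = (20736 + 21514) / 250 = 169
R = √169 = 13  ⇒  r_B = 13 − 8 = 5

rB=5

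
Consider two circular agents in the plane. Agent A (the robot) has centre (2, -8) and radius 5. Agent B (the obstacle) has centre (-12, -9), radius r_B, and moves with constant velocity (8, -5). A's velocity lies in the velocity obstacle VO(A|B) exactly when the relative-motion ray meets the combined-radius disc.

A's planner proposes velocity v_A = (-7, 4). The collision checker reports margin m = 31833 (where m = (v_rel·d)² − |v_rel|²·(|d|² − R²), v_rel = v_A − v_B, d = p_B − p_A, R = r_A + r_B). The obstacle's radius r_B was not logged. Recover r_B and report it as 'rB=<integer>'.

m = 31833
d = (-14, -1);  v_rel = (-15, 9),  |v_rel|² = 306
v_rel×d = (-15)·(-1) − (9)·(-14) = 141
since m = R²·306 − 141²:  R² = (19881 + 31833) / 306 = 169
R = √169 = 13  ⇒  r_B = 13 − 5 = 8

rB=8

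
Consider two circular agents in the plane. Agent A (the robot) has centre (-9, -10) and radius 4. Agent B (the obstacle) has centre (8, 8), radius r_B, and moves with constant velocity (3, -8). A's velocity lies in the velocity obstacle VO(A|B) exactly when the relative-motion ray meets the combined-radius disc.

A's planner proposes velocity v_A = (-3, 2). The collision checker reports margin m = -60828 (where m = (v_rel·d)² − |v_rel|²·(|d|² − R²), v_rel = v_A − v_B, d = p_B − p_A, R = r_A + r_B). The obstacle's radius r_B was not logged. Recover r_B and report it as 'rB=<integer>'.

m = -60828
d = (17, 18);  v_rel = (-6, 10),  |v_rel|² = 136
v_rel×d = (-6)·(18) − (10)·(17) = -278
since m = R²·136 − (-278)²:  R² = (77284 + -60828) / 136 = 121
R = √121 = 11  ⇒  r_B = 11 − 4 = 7

rB=7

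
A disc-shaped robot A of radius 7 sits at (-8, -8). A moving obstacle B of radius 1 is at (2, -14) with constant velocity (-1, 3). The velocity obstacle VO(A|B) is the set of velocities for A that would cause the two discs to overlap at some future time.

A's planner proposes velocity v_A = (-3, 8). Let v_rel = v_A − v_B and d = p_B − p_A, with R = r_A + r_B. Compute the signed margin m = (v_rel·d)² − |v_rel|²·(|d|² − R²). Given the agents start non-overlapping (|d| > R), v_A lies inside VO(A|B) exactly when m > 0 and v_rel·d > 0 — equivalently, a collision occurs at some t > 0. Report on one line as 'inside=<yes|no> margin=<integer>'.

d = (10, -6),  |d|² = 136;  R = 7+1 = 8,  c = 136−8² = 72
v_rel = (-2, 5),  |v_rel|² = 29;  v_rel·d = (-2)·(10) + (5)·(-6) = -50
29·t² + 100·t + 72 = 0  ⇒  m = (-50)² − 29·72 = 412
m = 412 > 0,  v_rel·d = -50 < 0  ⇒  outside

inside=no margin=412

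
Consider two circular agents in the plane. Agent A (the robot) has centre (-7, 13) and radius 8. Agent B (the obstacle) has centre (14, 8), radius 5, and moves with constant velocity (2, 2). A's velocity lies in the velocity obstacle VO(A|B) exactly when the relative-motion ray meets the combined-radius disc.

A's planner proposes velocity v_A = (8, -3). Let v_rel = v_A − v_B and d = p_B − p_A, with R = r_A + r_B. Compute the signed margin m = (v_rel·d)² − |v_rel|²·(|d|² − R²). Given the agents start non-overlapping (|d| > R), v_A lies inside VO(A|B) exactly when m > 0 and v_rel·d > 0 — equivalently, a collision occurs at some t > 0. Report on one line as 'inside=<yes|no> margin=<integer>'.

d = (21, -5),  |d|² = 466;  R = 8+5 = 13,  c = 466−13² = 297
v_rel = (6, -5),  |v_rel|² = 61;  v_rel·d = (6)·(21) + (-5)·(-5) = 151
61·t² − 302·t + 297 = 0  ⇒  m = 151² − 61·297 = 4684
m = 4684 > 0,  v_rel·d = 151 > 0  ⇒  inside

inside=yes margin=4684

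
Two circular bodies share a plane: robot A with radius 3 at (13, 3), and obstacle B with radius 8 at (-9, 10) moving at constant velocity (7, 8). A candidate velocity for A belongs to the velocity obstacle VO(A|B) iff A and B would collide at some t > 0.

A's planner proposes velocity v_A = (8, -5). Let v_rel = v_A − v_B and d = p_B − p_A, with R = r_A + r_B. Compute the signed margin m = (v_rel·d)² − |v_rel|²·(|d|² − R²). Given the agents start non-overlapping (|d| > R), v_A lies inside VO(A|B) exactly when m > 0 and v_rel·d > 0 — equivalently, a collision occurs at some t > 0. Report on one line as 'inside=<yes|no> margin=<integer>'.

d = (-22, 7),  |d|² = 533;  R = 3+8 = 11,  c = 533−11² = 412
v_rel = (1, -13),  |v_rel|² = 170;  v_rel·d = (1)·(-22) + (-13)·(7) = -113
170·t² + 226·t + 412 = 0  ⇒  m = (-113)² − 170·412 = -57271
m = -57271 < 0,  v_rel·d = -113 < 0  ⇒  outside

inside=no margin=-57271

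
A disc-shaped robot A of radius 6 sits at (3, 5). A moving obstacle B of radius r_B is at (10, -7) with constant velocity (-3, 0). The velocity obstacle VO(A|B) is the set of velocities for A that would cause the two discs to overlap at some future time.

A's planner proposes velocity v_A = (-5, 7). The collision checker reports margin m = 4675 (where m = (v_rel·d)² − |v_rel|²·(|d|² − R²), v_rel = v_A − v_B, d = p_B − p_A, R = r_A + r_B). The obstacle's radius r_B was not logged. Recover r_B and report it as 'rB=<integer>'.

m = 4675
d = (7, -12);  v_rel = (-2, 7),  |v_rel|² = 53
v_rel×d = (-2)·(-12) − (7)·(7) = -25
since m = R²·53 − (-25)²:  R² = (625 + 4675) / 53 = 100
R = √100 = 10  ⇒  r_B = 10 − 6 = 4

rB=4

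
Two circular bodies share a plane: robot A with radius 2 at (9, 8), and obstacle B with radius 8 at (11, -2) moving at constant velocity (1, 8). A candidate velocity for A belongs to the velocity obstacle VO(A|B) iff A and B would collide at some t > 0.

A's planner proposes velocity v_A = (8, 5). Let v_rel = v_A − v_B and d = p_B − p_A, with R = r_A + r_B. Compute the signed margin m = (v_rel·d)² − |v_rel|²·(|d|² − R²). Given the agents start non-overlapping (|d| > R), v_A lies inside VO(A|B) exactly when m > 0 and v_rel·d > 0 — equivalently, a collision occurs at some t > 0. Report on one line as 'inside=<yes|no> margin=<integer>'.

d = (2, -10),  |d|² = 104;  R = 2+8 = 10,  c = 104−10² = 4
v_rel = (7, -3),  |v_rel|² = 58;  v_rel·d = (7)·(2) + (-3)·(-10) = 44
58·t² − 88·t + 4 = 0  ⇒  m = 44² − 58·4 = 1704
m = 1704 > 0,  v_rel·d = 44 > 0  ⇒  inside

inside=yes margin=1704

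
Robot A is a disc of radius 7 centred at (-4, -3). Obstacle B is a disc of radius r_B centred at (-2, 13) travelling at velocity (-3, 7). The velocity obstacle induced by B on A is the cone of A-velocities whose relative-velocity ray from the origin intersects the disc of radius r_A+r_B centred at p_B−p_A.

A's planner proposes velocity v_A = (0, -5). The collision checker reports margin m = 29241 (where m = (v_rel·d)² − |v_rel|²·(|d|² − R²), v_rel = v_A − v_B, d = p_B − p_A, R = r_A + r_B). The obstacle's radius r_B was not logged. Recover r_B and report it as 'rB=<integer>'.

m = 29241
d = (2, 16);  v_rel = (3, -12),  |v_rel|² = 153
v_rel×d = (3)·(16) − (-12)·(2) = 72
since m = R²·153 − 72²:  R² = (5184 + 29241) / 153 = 225
R = √225 = 15  ⇒  r_B = 15 − 7 = 8

rB=8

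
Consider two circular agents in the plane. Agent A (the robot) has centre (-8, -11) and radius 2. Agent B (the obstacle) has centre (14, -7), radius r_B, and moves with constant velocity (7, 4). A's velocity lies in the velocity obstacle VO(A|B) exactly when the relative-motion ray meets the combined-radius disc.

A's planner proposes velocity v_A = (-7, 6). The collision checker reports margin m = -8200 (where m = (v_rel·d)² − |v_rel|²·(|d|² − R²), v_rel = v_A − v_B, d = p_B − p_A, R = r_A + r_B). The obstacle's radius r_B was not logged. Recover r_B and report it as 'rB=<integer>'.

m = -8200
d = (22, 4);  v_rel = (-14, 2),  |v_rel|² = 200
v_rel×d = (-14)·(4) − (2)·(22) = -100
since m = R²·200 − (-100)²:  R² = (10000 + -8200) / 200 = 9
R = √9 = 3  ⇒  r_B = 3 − 2 = 1

rB=1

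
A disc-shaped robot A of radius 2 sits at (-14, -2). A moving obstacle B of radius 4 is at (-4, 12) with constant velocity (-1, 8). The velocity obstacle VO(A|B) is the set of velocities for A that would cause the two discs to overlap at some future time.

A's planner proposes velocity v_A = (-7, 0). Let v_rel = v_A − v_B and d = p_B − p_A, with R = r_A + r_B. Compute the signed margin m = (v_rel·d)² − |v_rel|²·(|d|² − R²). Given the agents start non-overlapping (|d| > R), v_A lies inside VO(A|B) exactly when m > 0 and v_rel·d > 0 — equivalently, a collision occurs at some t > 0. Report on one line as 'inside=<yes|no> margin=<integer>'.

d = (10, 14),  |d|² = 296;  R = 2+4 = 6,  c = 296−6² = 260
v_rel = (-6, -8),  |v_rel|² = 100;  v_rel·d = (-6)·(10) + (-8)·(14) = -172
100·t² + 344·t + 260 = 0  ⇒  m = (-172)² − 100·260 = 3584
m = 3584 > 0,  v_rel·d = -172 < 0  ⇒  outside

inside=no margin=3584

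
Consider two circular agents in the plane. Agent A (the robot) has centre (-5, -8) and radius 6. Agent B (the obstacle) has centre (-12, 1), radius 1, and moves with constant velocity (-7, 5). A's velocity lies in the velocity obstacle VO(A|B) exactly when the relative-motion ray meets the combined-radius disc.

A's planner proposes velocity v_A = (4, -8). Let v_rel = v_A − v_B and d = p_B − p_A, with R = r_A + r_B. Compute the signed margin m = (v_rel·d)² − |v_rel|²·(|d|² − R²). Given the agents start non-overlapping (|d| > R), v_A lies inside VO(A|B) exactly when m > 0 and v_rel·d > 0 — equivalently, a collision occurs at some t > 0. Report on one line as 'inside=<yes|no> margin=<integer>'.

d = (-7, 9),  |d|² = 130;  R = 6+1 = 7,  c = 130−7² = 81
v_rel = (11, -13),  |v_rel|² = 290;  v_rel·d = (11)·(-7) + (-13)·(9) = -194
290·t² + 388·t + 81 = 0  ⇒  m = (-194)² − 290·81 = 14146
m = 14146 > 0,  v_rel·d = -194 < 0  ⇒  outside

inside=no margin=14146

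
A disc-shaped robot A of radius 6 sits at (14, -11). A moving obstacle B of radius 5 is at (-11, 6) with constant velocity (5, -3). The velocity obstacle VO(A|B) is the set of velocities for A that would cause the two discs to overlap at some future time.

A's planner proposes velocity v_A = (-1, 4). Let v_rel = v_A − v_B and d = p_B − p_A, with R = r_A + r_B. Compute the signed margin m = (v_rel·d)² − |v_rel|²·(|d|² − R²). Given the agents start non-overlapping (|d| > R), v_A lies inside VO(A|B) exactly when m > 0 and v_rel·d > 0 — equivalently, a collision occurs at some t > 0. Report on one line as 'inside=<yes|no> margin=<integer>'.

d = (-25, 17),  |d|² = 914;  R = 6+5 = 11,  c = 914−11² = 793
v_rel = (-6, 7),  |v_rel|² = 85;  v_rel·d = (-6)·(-25) + (7)·(17) = 269
85·t² − 538·t + 793 = 0  ⇒  m = 269² − 85·793 = 4956
m = 4956 > 0,  v_rel·d = 269 > 0  ⇒  inside

inside=yes margin=4956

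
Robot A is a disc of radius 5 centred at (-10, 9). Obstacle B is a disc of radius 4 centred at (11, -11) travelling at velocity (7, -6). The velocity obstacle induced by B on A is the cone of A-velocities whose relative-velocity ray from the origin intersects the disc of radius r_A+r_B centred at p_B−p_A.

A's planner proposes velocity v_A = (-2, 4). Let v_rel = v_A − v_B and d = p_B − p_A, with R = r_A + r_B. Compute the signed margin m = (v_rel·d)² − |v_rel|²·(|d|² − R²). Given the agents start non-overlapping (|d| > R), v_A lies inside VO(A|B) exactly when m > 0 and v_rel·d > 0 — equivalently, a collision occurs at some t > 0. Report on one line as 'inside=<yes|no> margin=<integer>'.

d = (21, -20),  |d|² = 841;  R = 5+4 = 9,  c = 841−9² = 760
v_rel = (-9, 10),  |v_rel|² = 181;  v_rel·d = (-9)·(21) + (10)·(-20) = -389
181·t² + 778·t + 760 = 0  ⇒  m = (-389)² − 181·760 = 13761
m = 13761 > 0,  v_rel·d = -389 < 0  ⇒  outside

inside=no margin=13761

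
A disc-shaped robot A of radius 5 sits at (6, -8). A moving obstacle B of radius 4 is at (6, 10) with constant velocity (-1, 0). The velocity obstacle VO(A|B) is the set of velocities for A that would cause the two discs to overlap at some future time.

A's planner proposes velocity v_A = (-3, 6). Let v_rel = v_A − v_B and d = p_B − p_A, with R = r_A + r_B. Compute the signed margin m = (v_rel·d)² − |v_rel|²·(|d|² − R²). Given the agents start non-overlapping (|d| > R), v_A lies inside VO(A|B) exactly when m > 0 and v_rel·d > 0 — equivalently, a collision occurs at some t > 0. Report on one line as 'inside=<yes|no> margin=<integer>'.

d = (0, 18),  |d|² = 324;  R = 5+4 = 9,  c = 324−9² = 243
v_rel = (-2, 6),  |v_rel|² = 40;  v_rel·d = (-2)·(0) + (6)·(18) = 108
40·t² − 216·t + 243 = 0  ⇒  m = 108² − 40·243 = 1944
m = 1944 > 0,  v_rel·d = 108 > 0  ⇒  inside

inside=yes margin=1944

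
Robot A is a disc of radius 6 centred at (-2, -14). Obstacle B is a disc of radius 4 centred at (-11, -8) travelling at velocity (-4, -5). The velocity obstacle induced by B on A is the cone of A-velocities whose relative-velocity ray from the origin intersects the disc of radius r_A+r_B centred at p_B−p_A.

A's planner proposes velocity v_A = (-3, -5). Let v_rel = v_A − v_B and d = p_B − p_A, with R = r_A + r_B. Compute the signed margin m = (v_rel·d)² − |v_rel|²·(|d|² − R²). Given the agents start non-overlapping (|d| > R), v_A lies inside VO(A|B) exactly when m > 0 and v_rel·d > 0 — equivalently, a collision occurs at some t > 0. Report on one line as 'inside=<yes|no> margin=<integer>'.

d = (-9, 6),  |d|² = 117;  R = 6+4 = 10,  c = 117−10² = 17
v_rel = (1, 0),  |v_rel|² = 1;  v_rel·d = (1)·(-9) + (0)·(6) = -9
1·t² + 18·t + 17 = 0  ⇒  m = (-9)² − 1·17 = 64
m = 64 > 0,  v_rel·d = -9 < 0  ⇒  outside

inside=no margin=64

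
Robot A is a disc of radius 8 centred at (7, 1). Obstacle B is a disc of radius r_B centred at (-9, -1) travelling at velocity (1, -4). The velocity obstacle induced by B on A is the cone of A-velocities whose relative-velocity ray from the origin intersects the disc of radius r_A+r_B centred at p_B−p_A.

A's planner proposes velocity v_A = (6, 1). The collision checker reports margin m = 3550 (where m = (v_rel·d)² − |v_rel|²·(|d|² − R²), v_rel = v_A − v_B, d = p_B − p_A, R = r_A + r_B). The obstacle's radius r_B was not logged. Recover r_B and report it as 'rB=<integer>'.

m = 3550
d = (-16, -2);  v_rel = (5, 5),  |v_rel|² = 50
v_rel×d = (5)·(-2) − (5)·(-16) = 70
since m = R²·50 − 70²:  R² = (4900 + 3550) / 50 = 169
R = √169 = 13  ⇒  r_B = 13 − 8 = 5

rB=5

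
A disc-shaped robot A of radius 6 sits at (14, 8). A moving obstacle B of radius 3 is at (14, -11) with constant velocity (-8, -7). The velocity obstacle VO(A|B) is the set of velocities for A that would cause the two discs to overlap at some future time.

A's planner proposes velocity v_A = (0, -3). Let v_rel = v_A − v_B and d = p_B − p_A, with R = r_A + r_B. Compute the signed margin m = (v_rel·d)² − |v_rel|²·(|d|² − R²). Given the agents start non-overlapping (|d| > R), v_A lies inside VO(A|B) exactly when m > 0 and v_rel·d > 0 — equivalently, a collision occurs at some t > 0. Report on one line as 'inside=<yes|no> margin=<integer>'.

d = (0, -19),  |d|² = 361;  R = 6+3 = 9,  c = 361−9² = 280
v_rel = (8, 4),  |v_rel|² = 80;  v_rel·d = (8)·(0) + (4)·(-19) = -76
80·t² + 152·t + 280 = 0  ⇒  m = (-76)² − 80·280 = -16624
m = -16624 < 0,  v_rel·d = -76 < 0  ⇒  outside

inside=no margin=-16624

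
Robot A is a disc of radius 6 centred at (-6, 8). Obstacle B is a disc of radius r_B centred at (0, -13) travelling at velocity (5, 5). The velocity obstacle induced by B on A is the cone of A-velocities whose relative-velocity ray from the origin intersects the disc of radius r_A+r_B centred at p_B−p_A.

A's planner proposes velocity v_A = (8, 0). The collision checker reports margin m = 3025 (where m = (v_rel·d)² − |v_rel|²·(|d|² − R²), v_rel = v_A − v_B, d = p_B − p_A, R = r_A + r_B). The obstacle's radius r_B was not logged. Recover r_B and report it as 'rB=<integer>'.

m = 3025
d = (6, -21);  v_rel = (3, -5),  |v_rel|² = 34
v_rel×d = (3)·(-21) − (-5)·(6) = -33
since m = R²·34 − (-33)²:  R² = (1089 + 3025) / 34 = 121
R = √121 = 11  ⇒  r_B = 11 − 6 = 5

rB=5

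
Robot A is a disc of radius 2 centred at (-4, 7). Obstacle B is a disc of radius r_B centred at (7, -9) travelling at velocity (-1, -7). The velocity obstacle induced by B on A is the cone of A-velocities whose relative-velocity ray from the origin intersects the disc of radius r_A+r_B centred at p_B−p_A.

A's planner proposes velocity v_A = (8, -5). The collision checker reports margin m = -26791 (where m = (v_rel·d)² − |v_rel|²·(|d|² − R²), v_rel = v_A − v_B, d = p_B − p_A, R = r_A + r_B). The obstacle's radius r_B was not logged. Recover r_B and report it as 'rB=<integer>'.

m = -26791
d = (11, -16);  v_rel = (9, 2),  |v_rel|² = 85
v_rel×d = (9)·(-16) − (2)·(11) = -166
since m = R²·85 − (-166)²:  R² = (27556 + -26791) / 85 = 9
R = √9 = 3  ⇒  r_B = 3 − 2 = 1

rB=1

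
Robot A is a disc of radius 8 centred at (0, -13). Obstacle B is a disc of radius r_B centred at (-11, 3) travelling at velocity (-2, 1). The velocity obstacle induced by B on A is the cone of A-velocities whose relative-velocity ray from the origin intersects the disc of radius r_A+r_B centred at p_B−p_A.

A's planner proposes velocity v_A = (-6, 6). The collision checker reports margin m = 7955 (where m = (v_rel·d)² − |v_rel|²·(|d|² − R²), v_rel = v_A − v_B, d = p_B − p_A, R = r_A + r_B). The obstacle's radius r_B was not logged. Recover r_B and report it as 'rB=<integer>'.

m = 7955
d = (-11, 16);  v_rel = (-4, 5),  |v_rel|² = 41
v_rel×d = (-4)·(16) − (5)·(-11) = -9
since m = R²·41 − (-9)²:  R² = (81 + 7955) / 41 = 196
R = √196 = 14  ⇒  r_B = 14 − 8 = 6

rB=6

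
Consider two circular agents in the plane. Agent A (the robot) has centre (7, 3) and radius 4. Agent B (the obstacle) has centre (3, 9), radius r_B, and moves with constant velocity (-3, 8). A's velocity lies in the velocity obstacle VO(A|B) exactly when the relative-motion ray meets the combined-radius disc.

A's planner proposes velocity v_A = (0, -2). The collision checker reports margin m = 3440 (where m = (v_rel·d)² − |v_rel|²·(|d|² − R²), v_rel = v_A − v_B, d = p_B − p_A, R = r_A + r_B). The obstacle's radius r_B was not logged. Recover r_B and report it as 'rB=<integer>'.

m = 3440
d = (-4, 6);  v_rel = (3, -10),  |v_rel|² = 109
v_rel×d = (3)·(6) − (-10)·(-4) = -22
since m = R²·109 − (-22)²:  R² = (484 + 3440) / 109 = 36
R = √36 = 6  ⇒  r_B = 6 − 4 = 2

rB=2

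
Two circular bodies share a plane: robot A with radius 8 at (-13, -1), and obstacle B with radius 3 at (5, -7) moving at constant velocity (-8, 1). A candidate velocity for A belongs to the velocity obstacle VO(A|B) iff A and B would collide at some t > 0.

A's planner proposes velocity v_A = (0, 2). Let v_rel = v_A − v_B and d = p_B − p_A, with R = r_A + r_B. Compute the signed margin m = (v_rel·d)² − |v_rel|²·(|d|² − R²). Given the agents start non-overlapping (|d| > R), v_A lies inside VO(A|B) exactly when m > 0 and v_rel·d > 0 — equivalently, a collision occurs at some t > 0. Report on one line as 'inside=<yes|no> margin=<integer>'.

d = (18, -6),  |d|² = 360;  R = 8+3 = 11,  c = 360−11² = 239
v_rel = (8, 1),  |v_rel|² = 65;  v_rel·d = (8)·(18) + (1)·(-6) = 138
65·t² − 276·t + 239 = 0  ⇒  m = 138² − 65·239 = 3509
m = 3509 > 0,  v_rel·d = 138 > 0  ⇒  inside

inside=yes margin=3509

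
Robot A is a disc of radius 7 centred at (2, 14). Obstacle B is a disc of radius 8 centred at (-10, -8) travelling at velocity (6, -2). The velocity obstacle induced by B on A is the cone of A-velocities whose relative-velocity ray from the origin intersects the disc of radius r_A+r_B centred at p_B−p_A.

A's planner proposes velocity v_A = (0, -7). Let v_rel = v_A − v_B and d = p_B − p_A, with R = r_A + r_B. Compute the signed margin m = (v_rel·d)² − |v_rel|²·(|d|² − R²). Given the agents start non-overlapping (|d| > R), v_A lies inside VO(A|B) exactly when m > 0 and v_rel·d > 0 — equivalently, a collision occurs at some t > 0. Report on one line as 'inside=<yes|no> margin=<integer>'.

d = (-12, -22),  |d|² = 628;  R = 7+8 = 15,  c = 628−15² = 403
v_rel = (-6, -5),  |v_rel|² = 61;  v_rel·d = (-6)·(-12) + (-5)·(-22) = 182
61·t² − 364·t + 403 = 0  ⇒  m = 182² − 61·403 = 8541
m = 8541 > 0,  v_rel·d = 182 > 0  ⇒  inside

inside=yes margin=8541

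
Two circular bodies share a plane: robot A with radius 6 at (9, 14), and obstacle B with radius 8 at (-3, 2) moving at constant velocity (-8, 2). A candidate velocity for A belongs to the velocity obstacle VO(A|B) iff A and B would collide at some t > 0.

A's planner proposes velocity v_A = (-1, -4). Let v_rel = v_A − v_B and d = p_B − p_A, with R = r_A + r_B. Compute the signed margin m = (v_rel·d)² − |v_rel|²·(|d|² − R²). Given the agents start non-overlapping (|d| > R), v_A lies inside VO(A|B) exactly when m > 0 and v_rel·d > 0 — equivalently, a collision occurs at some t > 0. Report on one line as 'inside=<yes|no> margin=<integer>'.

d = (-12, -12),  |d|² = 288;  R = 6+8 = 14,  c = 288−14² = 92
v_rel = (7, -6),  |v_rel|² = 85;  v_rel·d = (7)·(-12) + (-6)·(-12) = -12
85·t² + 24·t + 92 = 0  ⇒  m = (-12)² − 85·92 = -7676
m = -7676 < 0,  v_rel·d = -12 < 0  ⇒  outside

inside=no margin=-7676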